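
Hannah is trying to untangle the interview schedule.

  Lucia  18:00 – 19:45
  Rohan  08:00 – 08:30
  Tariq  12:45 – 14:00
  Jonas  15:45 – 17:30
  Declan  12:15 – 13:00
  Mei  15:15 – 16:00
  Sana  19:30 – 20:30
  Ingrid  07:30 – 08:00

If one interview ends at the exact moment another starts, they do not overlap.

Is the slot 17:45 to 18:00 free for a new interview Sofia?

Yes — the slot is free

Ingrid: ends 08:00 at or before Sofia starts 17:45 → clear.
Rohan: ends 08:30 at or before Sofia starts 17:45 → clear.
Declan: ends 13:00 at or before Sofia starts 17:45 → clear.
Tariq: ends 14:00 at or before Sofia starts 17:45 → clear.
Mei: ends 16:00 at or before Sofia starts 17:45 → clear.
Jonas: ends 17:30 at or before Sofia starts 17:45 → clear.
Lucia: starts 18:00 at or after Sofia ends 18:00 → clear.
Sana: starts 19:30 at or after Sofia ends 18:00 → clear.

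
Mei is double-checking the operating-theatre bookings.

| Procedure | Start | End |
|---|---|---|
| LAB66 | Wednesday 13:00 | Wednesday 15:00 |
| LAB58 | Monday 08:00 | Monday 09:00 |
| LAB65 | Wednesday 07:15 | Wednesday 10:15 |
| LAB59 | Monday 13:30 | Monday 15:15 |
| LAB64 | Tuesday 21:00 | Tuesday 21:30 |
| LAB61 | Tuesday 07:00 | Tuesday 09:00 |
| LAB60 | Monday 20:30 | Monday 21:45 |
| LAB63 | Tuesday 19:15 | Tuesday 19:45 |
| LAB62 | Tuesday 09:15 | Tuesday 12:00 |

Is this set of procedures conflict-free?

Check each pair: they overlap iff neither finishes before the other starts.
Sorted by start: LAB58, LAB59, LAB60, LAB61, LAB62, LAB63, LAB64, LAB65, LAB66.
LAB59 starts after LAB58 ends; LAB58 is clear from here.
LAB60 starts after LAB59 ends; LAB59 is clear from here.
LAB61 starts after LAB60 ends; LAB60 is clear from here.
LAB62 starts after LAB61 ends; LAB61 is clear from here.
LAB63 starts after LAB62 ends; LAB62 is clear from here.
LAB64 starts after LAB63 ends; LAB63 is clear from here.
LAB65 starts after LAB64 ends; LAB64 is clear from here.
LAB66 starts after LAB65 ends.
Every pair is clear; the schedule has no overlaps.

Yes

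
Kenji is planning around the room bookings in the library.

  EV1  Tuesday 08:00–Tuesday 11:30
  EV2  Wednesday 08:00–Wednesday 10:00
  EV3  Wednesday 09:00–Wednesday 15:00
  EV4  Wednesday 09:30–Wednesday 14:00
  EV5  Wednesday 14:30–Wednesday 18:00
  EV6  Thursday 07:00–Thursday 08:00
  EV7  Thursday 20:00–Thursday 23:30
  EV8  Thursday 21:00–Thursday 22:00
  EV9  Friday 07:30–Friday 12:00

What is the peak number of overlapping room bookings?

3

Walk through starts and ends in time order (an end at T is processed before a start at T):
Tuesday 08:00 start EV1 → 1
Tuesday 11:30 end EV1 → 0
Wednesday 08:00 start EV2 → 1
Wednesday 09:00 start EV3 → 2
Wednesday 09:30 start EV4 → 3
Wednesday 10:00 end EV2 → 2
Wednesday 14:00 end EV4 → 1
Wednesday 14:30 start EV5 → 2
Wednesday 15:00 end EV3 → 1
Wednesday 18:00 end EV5 → 0
Thursday 07:00 start EV6 → 1
Thursday 08:00 end EV6 → 0
Thursday 20:00 start EV7 → 1
Thursday 21:00 start EV8 → 2
Thursday 22:00 end EV8 → 1
Thursday 23:30 end EV7 → 0
Friday 07:30 start EV9 → 1
Friday 12:00 end EV9 → 0
Peak is 3, at Wednesday 09:30 (EV2, EV3, EV4).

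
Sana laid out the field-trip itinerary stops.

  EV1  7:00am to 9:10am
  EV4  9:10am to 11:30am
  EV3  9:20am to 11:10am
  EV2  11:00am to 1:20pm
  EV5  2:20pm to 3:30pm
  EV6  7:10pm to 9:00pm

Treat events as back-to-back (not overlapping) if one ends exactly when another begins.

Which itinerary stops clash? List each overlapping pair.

Sorted by start: EV1, EV4, EV3, EV2, EV5, EV6.
EV4 starts exactly when EV1 ends (back-to-back, no overlap), so nothing later overlaps EV1 either.
EV3 starts before EV4 ends → EV4 and EV3 overlap.
EV2 starts before EV4 ends → EV4 and EV2 overlap.
EV5 starts after EV4 ends, so nothing later overlaps EV4 either.
EV2 starts before EV3 ends → EV3 and EV2 overlap.
EV5 starts after EV3 ends, so nothing later overlaps EV3 either.
EV5 starts after EV2 ends, so nothing later overlaps EV2 either.
EV6 starts after EV5 ends.

EV2 & EV3, EV2 & EV4, EV3 & EV4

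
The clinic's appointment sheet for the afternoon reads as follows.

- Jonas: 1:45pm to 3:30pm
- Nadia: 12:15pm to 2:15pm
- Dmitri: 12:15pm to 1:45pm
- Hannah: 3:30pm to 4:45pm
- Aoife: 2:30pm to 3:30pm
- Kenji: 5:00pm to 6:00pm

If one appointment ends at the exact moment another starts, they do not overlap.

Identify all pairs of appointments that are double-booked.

Aoife & Jonas, Dmitri & Nadia, Jonas & Nadia

Sorted by start: Nadia, Dmitri, Jonas, Aoife, Hannah, Kenji.
Dmitri starts before Nadia ends → Nadia and Dmitri overlap.
Jonas starts before Nadia ends → Nadia and Jonas overlap.
Aoife starts after Nadia ends, so Nadia has no further overlaps.
Jonas starts exactly when Dmitri ends (back-to-back, no overlap), so Dmitri has no further overlaps.
Aoife starts before Jonas ends → Jonas and Aoife overlap.
Hannah starts exactly when Jonas ends (back-to-back, no overlap), so Jonas has no further overlaps.
Hannah starts exactly when Aoife ends (back-to-back, no overlap), so Aoife has no further overlaps.
Kenji starts after Hannah ends.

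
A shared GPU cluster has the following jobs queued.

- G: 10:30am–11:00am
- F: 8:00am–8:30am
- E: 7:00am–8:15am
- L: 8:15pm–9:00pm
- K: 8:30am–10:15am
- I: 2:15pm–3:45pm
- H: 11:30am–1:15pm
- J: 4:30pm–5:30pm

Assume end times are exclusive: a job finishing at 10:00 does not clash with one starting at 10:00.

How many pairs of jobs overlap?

Two intervals overlap when each starts before the other ends.
Sorted by start: E, F, K, G, H, I, J, L.
F starts before E ends → E and F overlap.
K starts after E ends; E is clear from here.
K starts exactly when F ends (back-to-back, no overlap); F is clear from here.
G starts after K ends; K is clear from here.
H starts after G ends; G is clear from here.
I starts after H ends; H is clear from here.
J starts after I ends; I is clear from here.
L starts after J ends.
Overlapping pairs: E & F — 1 in total.

1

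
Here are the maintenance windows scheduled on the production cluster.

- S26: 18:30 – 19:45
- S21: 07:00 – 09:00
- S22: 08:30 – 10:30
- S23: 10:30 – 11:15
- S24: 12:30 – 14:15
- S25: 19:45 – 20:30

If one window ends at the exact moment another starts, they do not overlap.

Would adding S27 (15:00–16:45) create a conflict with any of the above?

No — it doesn't clash with anything

S21: ends 09:00 at or before S27 starts 15:00 → clear.
S22: ends 10:30 at or before S27 starts 15:00 → clear.
S23: ends 11:15 at or before S27 starts 15:00 → clear.
S24: ends 14:15 at or before S27 starts 15:00 → clear.
S26: starts 18:30 at or after S27 ends 16:45 → clear.
S25: starts 19:45 at or after S27 ends 16:45 → clear.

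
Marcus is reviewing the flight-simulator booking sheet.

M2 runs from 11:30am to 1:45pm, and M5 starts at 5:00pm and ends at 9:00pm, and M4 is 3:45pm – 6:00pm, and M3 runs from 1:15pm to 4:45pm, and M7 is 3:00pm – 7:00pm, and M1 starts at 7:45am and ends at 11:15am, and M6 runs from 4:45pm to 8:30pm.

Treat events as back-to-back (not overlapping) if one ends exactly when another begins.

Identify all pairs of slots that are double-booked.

M2 & M3, M3 & M4, M3 & M7, M4 & M5, M4 & M6, M4 & M7, M5 & M6, M5 & M7, M6 & M7

Check each pair: they overlap iff neither finishes before the other starts.
Sorted by start: M1, M2, M3, M7, M4, M6, M5.
M2 starts after M1 ends, so M1 has no further overlaps.
M3 starts before M2 ends → M2 and M3 overlap.
M7 starts after M2 ends, so M2 has no further overlaps.
M7 starts before M3 ends → M3 and M7 overlap.
M4 starts before M3 ends → M3 and M4 overlap.
M6 starts exactly when M3 ends (back-to-back, no overlap), so M3 has no further overlaps.
M4 starts before M7 ends → M7 and M4 overlap.
M6 starts before M7 ends → M7 and M6 overlap.
M5 starts before M7 ends → M7 and M5 overlap.
M6 starts before M4 ends → M4 and M6 overlap.
M5 starts before M4 ends → M4 and M5 overlap.
M5 starts before M6 ends → M6 and M5 overlap.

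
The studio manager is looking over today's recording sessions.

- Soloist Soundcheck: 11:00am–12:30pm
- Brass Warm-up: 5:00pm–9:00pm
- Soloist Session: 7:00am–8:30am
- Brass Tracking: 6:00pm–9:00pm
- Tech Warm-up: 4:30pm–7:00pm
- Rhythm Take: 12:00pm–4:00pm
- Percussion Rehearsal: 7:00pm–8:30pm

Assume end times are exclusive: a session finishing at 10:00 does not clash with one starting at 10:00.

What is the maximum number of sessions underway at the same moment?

3

Sort all start/end points and keep a running count:
7:00am start Soloist Session → 1
8:30am end Soloist Session → 0
11:00am start Soloist Soundcheck → 1
12:00pm start Rhythm Take → 2
12:30pm end Soloist Soundcheck → 1
4:00pm end Rhythm Take → 0
4:30pm start Tech Warm-up → 1
5:00pm start Brass Warm-up → 2
6:00pm start Brass Tracking → 3
7:00pm end Tech Warm-up → 2
7:00pm start Percussion Rehearsal → 3
8:30pm end Percussion Rehearsal → 2
9:00pm end Brass Tracking → 1
9:00pm end Brass Warm-up → 0
Peak is 3, at 6:00pm (Brass Tracking, Brass Warm-up, Tech Warm-up).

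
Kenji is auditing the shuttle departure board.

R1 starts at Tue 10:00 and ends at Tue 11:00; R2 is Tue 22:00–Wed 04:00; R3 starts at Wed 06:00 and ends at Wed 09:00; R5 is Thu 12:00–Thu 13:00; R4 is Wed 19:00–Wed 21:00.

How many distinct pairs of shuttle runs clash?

Sorted by start: R1, R2, R3, R4, R5.
R2 starts after R1 ends — done with R1.
R3 starts after R2 ends — done with R2.
R4 starts after R3 ends — done with R3.
R5 starts after R4 ends.
No pair overlaps.

0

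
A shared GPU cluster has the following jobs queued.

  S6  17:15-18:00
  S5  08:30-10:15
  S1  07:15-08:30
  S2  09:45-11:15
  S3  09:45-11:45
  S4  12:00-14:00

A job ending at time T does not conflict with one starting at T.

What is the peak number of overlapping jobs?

3

Walk through starts and ends in time order (an end at T is processed before a start at T):
07:15 start S1 → 1
08:30 end S1 → 0
08:30 start S5 → 1
09:45 start S2 → 2
09:45 start S3 → 3
10:15 end S5 → 2
11:15 end S2 → 1
11:45 end S3 → 0
12:00 start S4 → 1
14:00 end S4 → 0
17:15 start S6 → 1
18:00 end S6 → 0
Peak is 3, at 09:45 (S2, S3, S5).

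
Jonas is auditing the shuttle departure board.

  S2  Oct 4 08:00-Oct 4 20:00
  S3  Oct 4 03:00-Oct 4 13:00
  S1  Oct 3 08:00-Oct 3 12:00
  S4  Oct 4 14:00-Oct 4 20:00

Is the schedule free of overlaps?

Sorted by start: S1, S3, S2, S4.
S3 starts after S1 ends — done with S1.
S2 starts before S3 ends → S3 and S2 overlap.
That's a conflict, so the schedule is not conflict-free.

No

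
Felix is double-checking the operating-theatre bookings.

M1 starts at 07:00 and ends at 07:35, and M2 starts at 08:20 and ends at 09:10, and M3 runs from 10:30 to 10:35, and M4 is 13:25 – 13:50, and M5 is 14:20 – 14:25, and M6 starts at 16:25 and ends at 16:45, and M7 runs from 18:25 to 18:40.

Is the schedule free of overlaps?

Yes

Sorted by start: M1, M2, M3, M4, M5, M6, M7.
M2 starts after M1 ends — done with M1.
M3 starts after M2 ends — done with M2.
M4 starts after M3 ends — done with M3.
M5 starts after M4 ends — done with M4.
M6 starts after M5 ends — done with M5.
M7 starts after M6 ends.
Every pair is clear; the schedule has no overlaps.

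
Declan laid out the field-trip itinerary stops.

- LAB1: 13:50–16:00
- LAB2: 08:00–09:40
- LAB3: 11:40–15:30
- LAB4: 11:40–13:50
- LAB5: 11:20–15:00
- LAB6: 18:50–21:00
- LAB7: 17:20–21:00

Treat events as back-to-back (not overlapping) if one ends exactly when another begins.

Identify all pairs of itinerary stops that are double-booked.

Sorted by start: LAB2, LAB5, LAB3, LAB4, LAB1, LAB7, LAB6.
LAB5 starts after LAB2 ends, so LAB2 has no further overlaps.
LAB3 starts before LAB5 ends → LAB5 and LAB3 overlap.
LAB4 starts before LAB5 ends → LAB5 and LAB4 overlap.
LAB1 starts before LAB5 ends → LAB5 and LAB1 overlap.
LAB7 starts after LAB5 ends, so LAB5 has no further overlaps.
LAB4 starts before LAB3 ends → LAB3 and LAB4 overlap.
LAB1 starts before LAB3 ends → LAB3 and LAB1 overlap.
LAB7 starts after LAB3 ends, so LAB3 has no further overlaps.
LAB1 starts exactly when LAB4 ends (back-to-back, no overlap), so LAB4 has no further overlaps.
LAB7 starts after LAB1 ends, so LAB1 has no further overlaps.
LAB6 starts before LAB7 ends → LAB7 and LAB6 overlap.

LAB1 & LAB3, LAB1 & LAB5, LAB3 & LAB4, LAB3 & LAB5, LAB4 & LAB5, LAB6 & LAB7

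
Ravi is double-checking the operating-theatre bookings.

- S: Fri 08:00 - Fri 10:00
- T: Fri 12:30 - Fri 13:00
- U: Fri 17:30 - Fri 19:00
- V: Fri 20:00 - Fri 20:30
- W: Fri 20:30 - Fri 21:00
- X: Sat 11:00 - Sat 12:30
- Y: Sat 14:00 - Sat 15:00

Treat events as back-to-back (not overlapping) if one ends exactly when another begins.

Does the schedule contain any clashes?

No

Sorted by start: S, T, U, V, W, X, Y.
T starts after S ends, so nothing later overlaps S either.
U starts after T ends, so nothing later overlaps T either.
V starts after U ends, so nothing later overlaps U either.
W starts exactly when V ends (back-to-back, no overlap), so nothing later overlaps V either.
X starts after W ends, so nothing later overlaps W either.
Y starts after X ends.
Every pair is clear; the schedule has no overlaps.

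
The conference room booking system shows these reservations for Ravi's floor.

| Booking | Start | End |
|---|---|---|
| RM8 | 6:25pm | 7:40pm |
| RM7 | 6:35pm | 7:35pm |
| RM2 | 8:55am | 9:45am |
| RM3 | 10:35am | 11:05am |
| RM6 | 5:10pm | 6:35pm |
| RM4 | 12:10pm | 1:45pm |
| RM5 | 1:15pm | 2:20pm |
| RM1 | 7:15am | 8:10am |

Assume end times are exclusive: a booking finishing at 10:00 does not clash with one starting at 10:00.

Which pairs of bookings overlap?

Check each pair: they overlap iff neither finishes before the other starts.
Sorted by start: RM1, RM2, RM3, RM4, RM5, RM6, RM8, RM7.
RM2 starts after RM1 ends; RM1 is clear from here.
RM3 starts after RM2 ends; RM2 is clear from here.
RM4 starts after RM3 ends; RM3 is clear from here.
RM5 starts before RM4 ends → RM4 and RM5 overlap.
RM6 starts after RM4 ends; RM4 is clear from here.
RM6 starts after RM5 ends; RM5 is clear from here.
RM8 starts before RM6 ends → RM6 and RM8 overlap.
RM7 starts exactly when RM6 ends (back-to-back, no overlap).
RM7 starts before RM8 ends → RM8 and RM7 overlap.

RM4 & RM5, RM6 & RM8, RM7 & RM8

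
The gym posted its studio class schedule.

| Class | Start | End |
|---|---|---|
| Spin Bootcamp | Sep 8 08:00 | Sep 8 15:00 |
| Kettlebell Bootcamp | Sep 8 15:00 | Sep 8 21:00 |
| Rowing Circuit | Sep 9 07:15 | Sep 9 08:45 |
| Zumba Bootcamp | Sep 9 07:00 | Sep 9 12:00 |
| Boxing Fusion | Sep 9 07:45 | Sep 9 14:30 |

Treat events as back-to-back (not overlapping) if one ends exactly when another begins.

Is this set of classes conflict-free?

Two intervals overlap when each starts before the other ends.
Sorted by start: Spin Bootcamp, Kettlebell Bootcamp, Zumba Bootcamp, Rowing Circuit, Boxing Fusion.
Kettlebell Bootcamp starts exactly when Spin Bootcamp ends (back-to-back, no overlap) — done with Spin Bootcamp.
Zumba Bootcamp starts after Kettlebell Bootcamp ends — done with Kettlebell Bootcamp.
Rowing Circuit starts before Zumba Bootcamp ends → Zumba Bootcamp and Rowing Circuit overlap.
That's a conflict, so the schedule is not conflict-free.

No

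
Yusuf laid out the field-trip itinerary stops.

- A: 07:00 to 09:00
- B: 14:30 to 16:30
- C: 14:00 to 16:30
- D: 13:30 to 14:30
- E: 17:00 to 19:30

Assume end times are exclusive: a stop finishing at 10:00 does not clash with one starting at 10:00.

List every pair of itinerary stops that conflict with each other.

B & C, C & D

Check each pair: they overlap iff neither finishes before the other starts.
Sorted by start: A, D, C, B, E.
D starts after A ends, so A has no further overlaps.
C starts before D ends → D and C overlap.
B starts exactly when D ends (back-to-back, no overlap), so D has no further overlaps.
B starts before C ends → C and B overlap.
E starts after C ends.
E starts after B ends.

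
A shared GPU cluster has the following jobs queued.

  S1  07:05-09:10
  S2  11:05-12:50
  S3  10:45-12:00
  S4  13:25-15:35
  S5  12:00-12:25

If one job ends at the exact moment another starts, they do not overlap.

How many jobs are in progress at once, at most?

2

Sweep the timeline, counting +1 at each start and −1 at each end (ends before starts at a tie):
07:05 start S1 → 1
09:10 end S1 → 0
10:45 start S3 → 1
11:05 start S2 → 2
12:00 end S3 → 1
12:00 start S5 → 2
12:25 end S5 → 1
12:50 end S2 → 0
13:25 start S4 → 1
15:35 end S4 → 0
Peak is 2, at 11:05 (S2, S3).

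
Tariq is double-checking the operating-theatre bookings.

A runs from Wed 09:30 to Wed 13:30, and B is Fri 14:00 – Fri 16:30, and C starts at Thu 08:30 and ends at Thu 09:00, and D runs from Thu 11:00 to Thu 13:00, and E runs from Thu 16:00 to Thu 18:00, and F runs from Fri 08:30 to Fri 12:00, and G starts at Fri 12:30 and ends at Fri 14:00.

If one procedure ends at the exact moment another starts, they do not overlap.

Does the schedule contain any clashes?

No

Sorted by start: A, C, D, E, F, G, B.
C starts after A ends, so nothing later overlaps A either.
D starts after C ends, so nothing later overlaps C either.
E starts after D ends, so nothing later overlaps D either.
F starts after E ends, so nothing later overlaps E either.
G starts after F ends, so nothing later overlaps F either.
B starts exactly when G ends (back-to-back, no overlap).
Every pair is clear; the schedule has no overlaps.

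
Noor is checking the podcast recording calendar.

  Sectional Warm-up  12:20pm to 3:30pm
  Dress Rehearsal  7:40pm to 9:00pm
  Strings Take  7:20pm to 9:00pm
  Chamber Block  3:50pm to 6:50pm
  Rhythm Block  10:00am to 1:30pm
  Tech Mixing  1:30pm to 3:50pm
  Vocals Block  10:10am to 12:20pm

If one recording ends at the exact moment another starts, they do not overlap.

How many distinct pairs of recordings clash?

Sorted by start: Rhythm Block, Vocals Block, Sectional Warm-up, Tech Mixing, Chamber Block, Strings Take, Dress Rehearsal.
Vocals Block starts before Rhythm Block ends → Rhythm Block and Vocals Block overlap.
Sectional Warm-up starts before Rhythm Block ends → Rhythm Block and Sectional Warm-up overlap.
Tech Mixing starts exactly when Rhythm Block ends (back-to-back, no overlap) — done with Rhythm Block.
Sectional Warm-up starts exactly when Vocals Block ends (back-to-back, no overlap) — done with Vocals Block.
Tech Mixing starts before Sectional Warm-up ends → Sectional Warm-up and Tech Mixing overlap.
Chamber Block starts after Sectional Warm-up ends — done with Sectional Warm-up.
Chamber Block starts exactly when Tech Mixing ends (back-to-back, no overlap) — done with Tech Mixing.
Strings Take starts after Chamber Block ends — done with Chamber Block.
Dress Rehearsal starts before Strings Take ends → Strings Take and Dress Rehearsal overlap.
Overlapping pairs: Dress Rehearsal & Strings Take, Rhythm Block & Sectional Warm-up, Rhythm Block & Vocals Block, Sectional Warm-up & Tech Mixing — 4 in total.

4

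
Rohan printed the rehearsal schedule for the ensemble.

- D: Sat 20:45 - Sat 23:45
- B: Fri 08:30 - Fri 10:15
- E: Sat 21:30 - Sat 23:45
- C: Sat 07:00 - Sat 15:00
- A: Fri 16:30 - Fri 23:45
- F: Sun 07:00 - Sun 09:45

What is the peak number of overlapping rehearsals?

Walk through starts and ends in time order (an end at T is processed before a start at T):
Fri 08:30 start B → 1
Fri 10:15 end B → 0
Fri 16:30 start A → 1
Fri 23:45 end A → 0
Sat 07:00 start C → 1
Sat 15:00 end C → 0
Sat 20:45 start D → 1
Sat 21:30 start E → 2
Sat 23:45 end D → 1
Sat 23:45 end E → 0
Sun 07:00 start F → 1
Sun 09:45 end F → 0
Peak is 2, at Sat 21:30 (D, E).

2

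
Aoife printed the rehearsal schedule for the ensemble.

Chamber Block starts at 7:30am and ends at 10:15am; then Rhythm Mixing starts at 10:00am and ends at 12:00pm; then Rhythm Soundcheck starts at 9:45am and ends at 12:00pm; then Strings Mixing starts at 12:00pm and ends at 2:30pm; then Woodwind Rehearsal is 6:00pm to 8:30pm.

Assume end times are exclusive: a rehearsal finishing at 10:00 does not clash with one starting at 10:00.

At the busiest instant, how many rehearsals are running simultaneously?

3

Walk through starts and ends in time order (an end at T is processed before a start at T):
7:30am start Chamber Block → 1
9:45am start Rhythm Soundcheck → 2
10:00am start Rhythm Mixing → 3
10:15am end Chamber Block → 2
12:00pm end Rhythm Mixing → 1
12:00pm end Rhythm Soundcheck → 0
12:00pm start Strings Mixing → 1
2:30pm end Strings Mixing → 0
6:00pm start Woodwind Rehearsal → 1
8:30pm end Woodwind Rehearsal → 0
Peak is 3, at 10:00am (Chamber Block, Rhythm Mixing, Rhythm Soundcheck).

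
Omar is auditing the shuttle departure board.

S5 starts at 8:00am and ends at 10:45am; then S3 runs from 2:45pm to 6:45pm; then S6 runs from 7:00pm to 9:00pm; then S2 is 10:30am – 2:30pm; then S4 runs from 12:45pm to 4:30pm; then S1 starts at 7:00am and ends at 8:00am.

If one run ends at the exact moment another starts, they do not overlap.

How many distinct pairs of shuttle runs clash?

3

Sorted by start: S1, S5, S2, S4, S3, S6.
S5 starts exactly when S1 ends (back-to-back, no overlap), so S1 has no further overlaps.
S2 starts before S5 ends → S5 and S2 overlap.
S4 starts after S5 ends, so S5 has no further overlaps.
S4 starts before S2 ends → S2 and S4 overlap.
S3 starts after S2 ends, so S2 has no further overlaps.
S3 starts before S4 ends → S4 and S3 overlap.
S6 starts after S4 ends.
S6 starts after S3 ends.
Overlapping pairs: S2 & S4, S2 & S5, S3 & S4 — 3 in total.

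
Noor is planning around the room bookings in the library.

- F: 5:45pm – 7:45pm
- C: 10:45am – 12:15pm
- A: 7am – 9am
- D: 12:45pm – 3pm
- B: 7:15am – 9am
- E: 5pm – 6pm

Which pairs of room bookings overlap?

Sorted by start: A, B, C, D, E, F.
B starts before A ends → A and B overlap.
C starts after A ends — done with A.
C starts after B ends — done with B.
D starts after C ends — done with C.
E starts after D ends — done with D.
F starts before E ends → E and F overlap.

A & B, E & F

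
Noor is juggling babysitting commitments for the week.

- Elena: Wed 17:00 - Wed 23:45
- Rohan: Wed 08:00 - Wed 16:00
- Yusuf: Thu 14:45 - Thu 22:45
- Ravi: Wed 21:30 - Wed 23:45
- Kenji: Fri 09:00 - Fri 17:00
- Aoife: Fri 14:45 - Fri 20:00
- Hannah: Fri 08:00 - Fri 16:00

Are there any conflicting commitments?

Yes

Sorted by start: Rohan, Elena, Ravi, Yusuf, Hannah, Kenji, Aoife.
Elena starts after Rohan ends, so nothing later overlaps Rohan either.
Ravi starts before Elena ends → Elena and Ravi overlap.
That's a conflict, so the schedule is not conflict-free.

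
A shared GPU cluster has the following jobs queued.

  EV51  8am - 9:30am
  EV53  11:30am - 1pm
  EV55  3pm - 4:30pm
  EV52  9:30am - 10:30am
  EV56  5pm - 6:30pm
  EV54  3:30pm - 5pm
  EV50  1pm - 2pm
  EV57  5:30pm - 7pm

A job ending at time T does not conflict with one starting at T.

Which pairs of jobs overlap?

EV54 & EV55, EV56 & EV57

Check each pair: they overlap iff neither finishes before the other starts.
Sorted by start: EV51, EV52, EV53, EV50, EV55, EV54, EV56, EV57.
EV52 starts exactly when EV51 ends (back-to-back, no overlap), so nothing later overlaps EV51 either.
EV53 starts after EV52 ends, so nothing later overlaps EV52 either.
EV50 starts exactly when EV53 ends (back-to-back, no overlap), so nothing later overlaps EV53 either.
EV55 starts after EV50 ends, so nothing later overlaps EV50 either.
EV54 starts before EV55 ends → EV55 and EV54 overlap.
EV56 starts after EV55 ends, so nothing later overlaps EV55 either.
EV56 starts exactly when EV54 ends (back-to-back, no overlap), so nothing later overlaps EV54 either.
EV57 starts before EV56 ends → EV56 and EV57 overlap.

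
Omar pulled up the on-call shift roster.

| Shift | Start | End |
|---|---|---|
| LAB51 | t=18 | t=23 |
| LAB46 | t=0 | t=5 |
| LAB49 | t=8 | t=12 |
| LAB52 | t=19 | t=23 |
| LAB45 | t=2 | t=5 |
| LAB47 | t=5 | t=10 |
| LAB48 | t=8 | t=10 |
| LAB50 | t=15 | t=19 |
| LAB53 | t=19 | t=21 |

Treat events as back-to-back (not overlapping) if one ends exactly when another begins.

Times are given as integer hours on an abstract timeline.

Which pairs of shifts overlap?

LAB45 & LAB46, LAB47 & LAB48, LAB47 & LAB49, LAB48 & LAB49, LAB50 & LAB51, LAB51 & LAB52, LAB51 & LAB53, LAB52 & LAB53

Sorted by start: LAB46, LAB45, LAB47, LAB48, LAB49, LAB50, LAB51, LAB52, LAB53.
LAB45 starts before LAB46 ends → LAB46 and LAB45 overlap.
LAB47 starts exactly when LAB46 ends (back-to-back, no overlap), so LAB46 has no further overlaps.
LAB47 starts exactly when LAB45 ends (back-to-back, no overlap), so LAB45 has no further overlaps.
LAB48 starts before LAB47 ends → LAB47 and LAB48 overlap.
LAB49 starts before LAB47 ends → LAB47 and LAB49 overlap.
LAB50 starts after LAB47 ends, so LAB47 has no further overlaps.
LAB49 starts before LAB48 ends → LAB48 and LAB49 overlap.
LAB50 starts after LAB48 ends, so LAB48 has no further overlaps.
LAB50 starts after LAB49 ends, so LAB49 has no further overlaps.
LAB51 starts before LAB50 ends → LAB50 and LAB51 overlap.
LAB52 starts exactly when LAB50 ends (back-to-back, no overlap), so LAB50 has no further overlaps.
LAB52 starts before LAB51 ends → LAB51 and LAB52 overlap.
LAB53 starts before LAB51 ends → LAB51 and LAB53 overlap.
LAB53 starts before LAB52 ends → LAB52 and LAB53 overlap.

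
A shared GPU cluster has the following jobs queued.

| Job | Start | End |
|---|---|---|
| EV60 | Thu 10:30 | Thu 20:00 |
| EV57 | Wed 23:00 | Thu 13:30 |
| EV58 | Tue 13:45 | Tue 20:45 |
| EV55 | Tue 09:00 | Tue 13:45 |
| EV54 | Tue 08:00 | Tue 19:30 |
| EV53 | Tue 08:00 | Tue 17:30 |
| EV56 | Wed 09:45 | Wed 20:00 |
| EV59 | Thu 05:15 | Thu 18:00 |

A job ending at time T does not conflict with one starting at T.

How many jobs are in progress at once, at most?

Sort all start/end points and keep a running count:
Tue 08:00 start EV53 → 1
Tue 08:00 start EV54 → 2
Tue 09:00 start EV55 → 3
Tue 13:45 end EV55 → 2
Tue 13:45 start EV58 → 3
Tue 17:30 end EV53 → 2
Tue 19:30 end EV54 → 1
Tue 20:45 end EV58 → 0
Wed 09:45 start EV56 → 1
Wed 20:00 end EV56 → 0
Wed 23:00 start EV57 → 1
Thu 05:15 start EV59 → 2
Thu 10:30 start EV60 → 3
Thu 13:30 end EV57 → 2
Thu 18:00 end EV59 → 1
Thu 20:00 end EV60 → 0
Peak is 3, at Tue 09:00 (EV53, EV54, EV55).

3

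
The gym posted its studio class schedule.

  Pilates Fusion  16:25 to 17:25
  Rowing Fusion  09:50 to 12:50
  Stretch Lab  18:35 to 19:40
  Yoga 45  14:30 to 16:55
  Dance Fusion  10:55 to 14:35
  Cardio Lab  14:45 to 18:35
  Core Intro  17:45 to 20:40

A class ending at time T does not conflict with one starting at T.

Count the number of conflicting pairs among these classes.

7

Sorted by start: Rowing Fusion, Dance Fusion, Yoga 45, Cardio Lab, Pilates Fusion, Core Intro, Stretch Lab.
Dance Fusion starts before Rowing Fusion ends → Rowing Fusion and Dance Fusion overlap.
Yoga 45 starts after Rowing Fusion ends — done with Rowing Fusion.
Yoga 45 starts before Dance Fusion ends → Dance Fusion and Yoga 45 overlap.
Cardio Lab starts after Dance Fusion ends — done with Dance Fusion.
Cardio Lab starts before Yoga 45 ends → Yoga 45 and Cardio Lab overlap.
Pilates Fusion starts before Yoga 45 ends → Yoga 45 and Pilates Fusion overlap.
Core Intro starts after Yoga 45 ends — done with Yoga 45.
Pilates Fusion starts before Cardio Lab ends → Cardio Lab and Pilates Fusion overlap.
Core Intro starts before Cardio Lab ends → Cardio Lab and Core Intro overlap.
Stretch Lab starts exactly when Cardio Lab ends (back-to-back, no overlap).
Core Intro starts after Pilates Fusion ends — done with Pilates Fusion.
Stretch Lab starts before Core Intro ends → Core Intro and Stretch Lab overlap.
Overlapping pairs: Cardio Lab & Core Intro, Cardio Lab & Pilates Fusion, Cardio Lab & Yoga 45, Core Intro & Stretch Lab, Dance Fusion & Rowing Fusion, Dance Fusion & Yoga 45, Pilates Fusion & Yoga 45 — 7 in total.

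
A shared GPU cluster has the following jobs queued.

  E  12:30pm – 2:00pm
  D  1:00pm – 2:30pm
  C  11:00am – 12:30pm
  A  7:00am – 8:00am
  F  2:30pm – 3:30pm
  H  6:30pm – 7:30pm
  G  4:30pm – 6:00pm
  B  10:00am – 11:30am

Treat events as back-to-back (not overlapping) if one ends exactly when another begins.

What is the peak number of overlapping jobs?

2

Walk through starts and ends in time order (an end at T is processed before a start at T):
7:00am start A → 1
8:00am end A → 0
10:00am start B → 1
11:00am start C → 2
11:30am end B → 1
12:30pm end C → 0
12:30pm start E → 1
1:00pm start D → 2
2:00pm end E → 1
2:30pm end D → 0
2:30pm start F → 1
3:30pm end F → 0
4:30pm start G → 1
6:00pm end G → 0
6:30pm start H → 1
7:30pm end H → 0
Peak is 2, at 11:00am (B, C).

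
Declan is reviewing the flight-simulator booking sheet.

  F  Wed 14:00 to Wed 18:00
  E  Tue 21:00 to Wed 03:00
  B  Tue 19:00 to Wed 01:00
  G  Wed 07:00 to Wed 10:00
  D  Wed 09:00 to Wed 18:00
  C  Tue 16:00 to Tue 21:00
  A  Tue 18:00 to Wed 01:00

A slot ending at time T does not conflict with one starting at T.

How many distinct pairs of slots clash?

Sorted by start: C, A, B, E, G, D, F.
A starts before C ends → C and A overlap.
B starts before C ends → C and B overlap.
E starts exactly when C ends (back-to-back, no overlap) — done with C.
B starts before A ends → A and B overlap.
E starts before A ends → A and E overlap.
G starts after A ends — done with A.
E starts before B ends → B and E overlap.
G starts after B ends — done with B.
G starts after E ends — done with E.
D starts before G ends → G and D overlap.
F starts after G ends.
F starts before D ends → D and F overlap.
Overlapping pairs: A & B, A & C, A & E, B & C, B & E, D & F, D & G — 7 in total.

7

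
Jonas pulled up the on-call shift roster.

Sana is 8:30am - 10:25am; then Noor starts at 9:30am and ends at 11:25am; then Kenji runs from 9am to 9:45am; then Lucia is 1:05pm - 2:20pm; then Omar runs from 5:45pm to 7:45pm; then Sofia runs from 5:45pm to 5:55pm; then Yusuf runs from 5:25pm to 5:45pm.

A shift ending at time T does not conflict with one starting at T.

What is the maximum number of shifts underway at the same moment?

3

Walk through starts and ends in time order (an end at T is processed before a start at T):
8:30am start Sana → 1
9am start Kenji → 2
9:30am start Noor → 3
9:45am end Kenji → 2
10:25am end Sana → 1
11:25am end Noor → 0
1:05pm start Lucia → 1
2:20pm end Lucia → 0
5:25pm start Yusuf → 1
5:45pm end Yusuf → 0
5:45pm start Omar → 1
5:45pm start Sofia → 2
5:55pm end Sofia → 1
7:45pm end Omar → 0
Peak is 3, at 9:30am (Kenji, Noor, Sana).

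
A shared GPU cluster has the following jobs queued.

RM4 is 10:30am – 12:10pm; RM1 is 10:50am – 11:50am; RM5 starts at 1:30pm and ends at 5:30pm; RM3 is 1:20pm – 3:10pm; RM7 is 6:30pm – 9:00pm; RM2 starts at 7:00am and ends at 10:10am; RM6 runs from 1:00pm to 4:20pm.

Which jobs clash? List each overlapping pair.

Sorted by start: RM2, RM4, RM1, RM6, RM3, RM5, RM7.
RM4 starts after RM2 ends — done with RM2.
RM1 starts before RM4 ends → RM4 and RM1 overlap.
RM6 starts after RM4 ends — done with RM4.
RM6 starts after RM1 ends — done with RM1.
RM3 starts before RM6 ends → RM6 and RM3 overlap.
RM5 starts before RM6 ends → RM6 and RM5 overlap.
RM7 starts after RM6 ends.
RM5 starts before RM3 ends → RM3 and RM5 overlap.
RM7 starts after RM3 ends.
RM7 starts after RM5 ends.

RM1 & RM4, RM3 & RM5, RM3 & RM6, RM5 & RM6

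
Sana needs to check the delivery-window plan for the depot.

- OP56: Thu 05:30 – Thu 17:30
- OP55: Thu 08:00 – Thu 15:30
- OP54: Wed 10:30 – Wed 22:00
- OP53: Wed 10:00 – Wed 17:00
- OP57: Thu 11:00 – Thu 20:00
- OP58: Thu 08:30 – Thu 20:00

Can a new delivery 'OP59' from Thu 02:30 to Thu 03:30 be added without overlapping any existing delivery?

Yes — the slot is free

OP53: ends Wed 17:00 at or before OP59 starts Thu 02:30 → clear.
OP54: ends Wed 22:00 at or before OP59 starts Thu 02:30 → clear.
OP56: starts Thu 05:30 at or after OP59 ends Thu 03:30 → clear.
OP55: starts Thu 08:00 at or after OP59 ends Thu 03:30 → clear.
OP58: starts Thu 08:30 at or after OP59 ends Thu 03:30 → clear.
OP57: starts Thu 11:00 at or after OP59 ends Thu 03:30 → clear.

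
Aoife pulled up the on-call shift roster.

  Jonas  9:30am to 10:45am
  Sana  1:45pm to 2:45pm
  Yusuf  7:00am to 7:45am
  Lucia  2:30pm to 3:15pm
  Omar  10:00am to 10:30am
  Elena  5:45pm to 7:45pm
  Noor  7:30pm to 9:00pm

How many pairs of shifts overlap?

Sorted by start: Yusuf, Jonas, Omar, Sana, Lucia, Elena, Noor.
Jonas starts after Yusuf ends, so nothing later overlaps Yusuf either.
Omar starts before Jonas ends → Jonas and Omar overlap.
Sana starts after Jonas ends, so nothing later overlaps Jonas either.
Sana starts after Omar ends, so nothing later overlaps Omar either.
Lucia starts before Sana ends → Sana and Lucia overlap.
Elena starts after Sana ends, so nothing later overlaps Sana either.
Elena starts after Lucia ends, so nothing later overlaps Lucia either.
Noor starts before Elena ends → Elena and Noor overlap.
Overlapping pairs: Elena & Noor, Jonas & Omar, Lucia & Sana — 3 in total.

3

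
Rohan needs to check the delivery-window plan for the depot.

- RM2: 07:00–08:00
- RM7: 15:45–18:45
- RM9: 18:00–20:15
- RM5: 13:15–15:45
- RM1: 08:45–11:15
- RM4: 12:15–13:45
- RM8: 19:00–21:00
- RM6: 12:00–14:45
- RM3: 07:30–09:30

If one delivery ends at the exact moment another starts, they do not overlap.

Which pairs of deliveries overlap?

RM1 & RM3, RM2 & RM3, RM4 & RM5, RM4 & RM6, RM5 & RM6, RM7 & RM9, RM8 & RM9

Two intervals overlap when each starts before the other ends.
Sorted by start: RM2, RM3, RM1, RM6, RM4, RM5, RM7, RM9, RM8.
RM3 starts before RM2 ends → RM2 and RM3 overlap.
RM1 starts after RM2 ends; RM2 is clear from here.
RM1 starts before RM3 ends → RM3 and RM1 overlap.
RM6 starts after RM3 ends; RM3 is clear from here.
RM6 starts after RM1 ends; RM1 is clear from here.
RM4 starts before RM6 ends → RM6 and RM4 overlap.
RM5 starts before RM6 ends → RM6 and RM5 overlap.
RM7 starts after RM6 ends; RM6 is clear from here.
RM5 starts before RM4 ends → RM4 and RM5 overlap.
RM7 starts after RM4 ends; RM4 is clear from here.
RM7 starts exactly when RM5 ends (back-to-back, no overlap); RM5 is clear from here.
RM9 starts before RM7 ends → RM7 and RM9 overlap.
RM8 starts after RM7 ends.
RM8 starts before RM9 ends → RM9 and RM8 overlap.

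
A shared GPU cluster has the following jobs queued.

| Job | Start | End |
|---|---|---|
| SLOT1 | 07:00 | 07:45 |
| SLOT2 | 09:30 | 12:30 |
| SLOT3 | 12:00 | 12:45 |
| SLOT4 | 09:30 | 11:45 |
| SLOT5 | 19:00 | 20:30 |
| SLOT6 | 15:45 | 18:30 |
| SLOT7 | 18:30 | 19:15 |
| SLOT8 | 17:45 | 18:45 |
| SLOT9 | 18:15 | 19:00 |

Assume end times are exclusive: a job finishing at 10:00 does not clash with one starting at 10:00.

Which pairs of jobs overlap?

Check each pair: they overlap iff neither finishes before the other starts.
Sorted by start: SLOT1, SLOT2, SLOT4, SLOT3, SLOT6, SLOT8, SLOT9, SLOT7, SLOT5.
SLOT2 starts after SLOT1 ends — done with SLOT1.
SLOT4 starts before SLOT2 ends → SLOT2 and SLOT4 overlap.
SLOT3 starts before SLOT2 ends → SLOT2 and SLOT3 overlap.
SLOT6 starts after SLOT2 ends — done with SLOT2.
SLOT3 starts after SLOT4 ends — done with SLOT4.
SLOT6 starts after SLOT3 ends — done with SLOT3.
SLOT8 starts before SLOT6 ends → SLOT6 and SLOT8 overlap.
SLOT9 starts before SLOT6 ends → SLOT6 and SLOT9 overlap.
SLOT7 starts exactly when SLOT6 ends (back-to-back, no overlap) — done with SLOT6.
SLOT9 starts before SLOT8 ends → SLOT8 and SLOT9 overlap.
SLOT7 starts before SLOT8 ends → SLOT8 and SLOT7 overlap.
SLOT5 starts after SLOT8 ends.
SLOT7 starts before SLOT9 ends → SLOT9 and SLOT7 overlap.
SLOT5 starts exactly when SLOT9 ends (back-to-back, no overlap).
SLOT5 starts before SLOT7 ends → SLOT7 and SLOT5 overlap.

SLOT2 & SLOT3, SLOT2 & SLOT4, SLOT5 & SLOT7, SLOT6 & SLOT8, SLOT6 & SLOT9, SLOT7 & SLOT8, SLOT7 & SLOT9, SLOT8 & SLOT9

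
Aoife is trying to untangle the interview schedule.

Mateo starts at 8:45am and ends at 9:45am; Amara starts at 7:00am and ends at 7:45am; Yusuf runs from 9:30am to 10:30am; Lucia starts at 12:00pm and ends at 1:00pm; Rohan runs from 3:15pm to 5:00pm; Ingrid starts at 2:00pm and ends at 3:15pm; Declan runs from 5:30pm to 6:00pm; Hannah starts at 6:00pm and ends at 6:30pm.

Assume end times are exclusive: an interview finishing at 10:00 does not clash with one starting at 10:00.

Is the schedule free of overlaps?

No

Sorted by start: Amara, Mateo, Yusuf, Lucia, Ingrid, Rohan, Declan, Hannah.
Mateo starts after Amara ends, so Amara has no further overlaps.
Yusuf starts before Mateo ends → Mateo and Yusuf overlap.
That's a conflict, so the schedule is not conflict-free.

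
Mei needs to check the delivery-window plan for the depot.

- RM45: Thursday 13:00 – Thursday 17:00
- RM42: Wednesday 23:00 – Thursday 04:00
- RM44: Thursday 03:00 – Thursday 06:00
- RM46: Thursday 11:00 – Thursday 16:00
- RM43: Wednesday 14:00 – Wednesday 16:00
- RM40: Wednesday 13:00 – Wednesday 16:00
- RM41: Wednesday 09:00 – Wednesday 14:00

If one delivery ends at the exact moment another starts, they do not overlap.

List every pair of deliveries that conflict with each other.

RM40 & RM41, RM40 & RM43, RM42 & RM44, RM45 & RM46

Sorted by start: RM41, RM40, RM43, RM42, RM44, RM46, RM45.
RM40 starts before RM41 ends → RM41 and RM40 overlap.
RM43 starts exactly when RM41 ends (back-to-back, no overlap) — done with RM41.
RM43 starts before RM40 ends → RM40 and RM43 overlap.
RM42 starts after RM40 ends — done with RM40.
RM42 starts after RM43 ends — done with RM43.
RM44 starts before RM42 ends → RM42 and RM44 overlap.
RM46 starts after RM42 ends — done with RM42.
RM46 starts after RM44 ends — done with RM44.
RM45 starts before RM46 ends → RM46 and RM45 overlap.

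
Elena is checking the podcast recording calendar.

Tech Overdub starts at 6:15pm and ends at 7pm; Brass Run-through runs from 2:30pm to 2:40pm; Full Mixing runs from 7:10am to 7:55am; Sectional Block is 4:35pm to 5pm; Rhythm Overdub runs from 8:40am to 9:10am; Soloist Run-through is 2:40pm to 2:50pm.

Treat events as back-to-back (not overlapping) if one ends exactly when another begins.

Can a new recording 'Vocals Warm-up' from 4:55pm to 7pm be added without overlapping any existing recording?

Full Mixing: ends 7:55am at or before Vocals Warm-up starts 4:55pm → clear.
Rhythm Overdub: ends 9:10am at or before Vocals Warm-up starts 4:55pm → clear.
Brass Run-through: ends 2:40pm at or before Vocals Warm-up starts 4:55pm → clear.
Soloist Run-through: ends 2:50pm at or before Vocals Warm-up starts 4:55pm → clear.
Sectional Block: starts 4:35pm before Vocals Warm-up ends 7pm, and ends 5pm after Vocals Warm-up starts 4:55pm → overlap.
Tech Overdub: starts 6:15pm before Vocals Warm-up ends 7pm, and ends 7pm after Vocals Warm-up starts 4:55pm → overlap.
Vocals Warm-up overlaps Sectional Block, Tech Overdub.

No — it overlaps Sectional Block, Tech Overdub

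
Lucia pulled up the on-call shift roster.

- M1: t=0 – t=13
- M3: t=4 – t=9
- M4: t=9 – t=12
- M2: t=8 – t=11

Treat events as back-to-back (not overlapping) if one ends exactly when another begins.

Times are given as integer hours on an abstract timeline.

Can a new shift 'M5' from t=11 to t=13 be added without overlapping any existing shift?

M1: starts t=0 before M5 ends t=13, and ends t=13 after M5 starts t=11 → overlap.
M3: ends t=9 at or before M5 starts t=11 → clear.
M2: ends t=11 at or before M5 starts t=11 → clear.
M4: starts t=9 before M5 ends t=13, and ends t=12 after M5 starts t=11 → overlap.
M5 overlaps M1, M4.

No — it overlaps M1, M4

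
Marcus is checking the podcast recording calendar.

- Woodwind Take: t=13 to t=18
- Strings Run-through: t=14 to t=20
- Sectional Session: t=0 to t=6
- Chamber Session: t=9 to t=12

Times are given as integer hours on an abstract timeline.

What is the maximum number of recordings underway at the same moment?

2

Walk through starts and ends in time order (an end at T is processed before a start at T):
t=0 start Sectional Session → 1
t=6 end Sectional Session → 0
t=9 start Chamber Session → 1
t=12 end Chamber Session → 0
t=13 start Woodwind Take → 1
t=14 start Strings Run-through → 2
t=18 end Woodwind Take → 1
t=20 end Strings Run-through → 0
Peak is 2, at t=14 (Strings Run-through, Woodwind Take).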